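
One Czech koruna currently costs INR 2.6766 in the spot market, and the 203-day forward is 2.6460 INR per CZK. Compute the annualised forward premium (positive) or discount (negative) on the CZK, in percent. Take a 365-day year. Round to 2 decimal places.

-2.06%

T = 203/365 years.
(F − S)/S = (2.6460 − 2.6766)/2.6766 = -0.0114324.
Per annum: -0.0114324 / (203/365) = -0.020556 = -2.06%.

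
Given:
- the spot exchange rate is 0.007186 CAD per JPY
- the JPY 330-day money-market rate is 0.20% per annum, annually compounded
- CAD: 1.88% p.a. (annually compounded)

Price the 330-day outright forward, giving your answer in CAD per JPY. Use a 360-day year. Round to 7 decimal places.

0.0072964

T = 330/360 years.
CAD growth factor: (1 + 0.0188)^(330/360) = 1.0172199.
JPY growth factor: (1 + 0.0020)^(330/360) = 1.0018332.
So F = 0.007186 × 1.0172199 / 1.0018332 = 0.007296367 (CAD/JPY).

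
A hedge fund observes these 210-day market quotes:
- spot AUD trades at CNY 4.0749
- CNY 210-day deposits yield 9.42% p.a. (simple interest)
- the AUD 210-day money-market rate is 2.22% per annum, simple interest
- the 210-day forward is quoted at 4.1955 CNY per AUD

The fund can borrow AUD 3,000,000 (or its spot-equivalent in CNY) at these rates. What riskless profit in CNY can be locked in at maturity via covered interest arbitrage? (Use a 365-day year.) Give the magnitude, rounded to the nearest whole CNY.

T = 210/365 years.
Keep in AUD, deliver into the forward: 3,000,000·1.0127726027·4.1955 = CNY 12,747,262.36.
Swap to CNY now, deposit: 3,000,000·4.0749·1.0541972603 = CNY 12,887,245.25.
The quoted forward undervalues AUD, so borrow AUD, convert to CNY at spot, deposit the CNY at 9.42%, and buy AUD forward at 4.1955 to cover the loan.
The gap between the two covered legs is CNY 139,983.

CNY 139,983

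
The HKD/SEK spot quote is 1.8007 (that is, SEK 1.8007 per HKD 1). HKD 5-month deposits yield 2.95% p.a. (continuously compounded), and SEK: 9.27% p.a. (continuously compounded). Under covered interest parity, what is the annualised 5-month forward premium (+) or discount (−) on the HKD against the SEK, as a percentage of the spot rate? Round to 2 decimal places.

+6.40%

T = 5/12 years.
F = S · g_SEK/g_HKD = 1.8007 × 1.0393806/1.0123675 = 1.8487483.
Annualised premium = (F − S)/S × (1/T) = (1.8487483 − 1.8007)/1.8007 ÷ (5/12) = 6.40%.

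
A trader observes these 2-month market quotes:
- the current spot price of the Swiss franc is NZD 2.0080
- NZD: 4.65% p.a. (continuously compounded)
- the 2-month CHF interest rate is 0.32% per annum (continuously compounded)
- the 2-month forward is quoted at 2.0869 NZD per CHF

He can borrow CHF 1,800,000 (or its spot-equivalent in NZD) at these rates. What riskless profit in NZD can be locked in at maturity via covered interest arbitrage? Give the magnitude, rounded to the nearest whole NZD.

NZD 115,904

T = 2/12 years.
Invest the CHF and cover forward: 1,800,000 × 1.000533476 × 2.0869 = NZD 3,758,423.96.
Convert at spot and invest in NZD: 1,800,000 × 2.0080 × 1.007780109 = NZD 3,642,520.43.
The quoted forward overvalues CHF, so borrow NZD, buy CHF at spot, deposit the CHF at 0.32%, and sell the proceeds forward at 2.0869.
Arbitrage profit = |3,758,423.96 − 3,642,520.43| = NZD 115,904.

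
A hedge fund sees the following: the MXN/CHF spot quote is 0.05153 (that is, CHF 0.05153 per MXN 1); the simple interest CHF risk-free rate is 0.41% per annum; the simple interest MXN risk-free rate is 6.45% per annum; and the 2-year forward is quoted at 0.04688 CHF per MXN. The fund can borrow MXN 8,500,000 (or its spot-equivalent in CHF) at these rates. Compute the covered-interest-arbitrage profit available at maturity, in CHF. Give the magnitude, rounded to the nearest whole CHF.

CHF 8,287

T = 2 years.
Route A — deposit MXN, sell forward: 8,500,000 × 1.129000 × 0.04688 = CHF 449,883.92.
Route B — convert at spot, deposit CHF: 8,500,000 × 0.05153 × 1.008200 = CHF 441,596.64.
The quoted forward overvalues MXN, so borrow CHF, buy MXN at spot, deposit the MXN at 6.45%, and sell the proceeds forward at 0.04688.
The gap between the two covered legs is CHF 8,287.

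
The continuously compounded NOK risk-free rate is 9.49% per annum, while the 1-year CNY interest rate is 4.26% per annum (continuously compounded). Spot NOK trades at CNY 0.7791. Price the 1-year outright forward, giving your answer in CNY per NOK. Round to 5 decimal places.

0.73940

T = 1 year.
CNY accumulates by e^(0.0426×1) = 1.0435204.
Growth of 1 NOK over T: e^(0.0949×1) = 1.0995489.
So F = 0.7791 × 1.0435204 / 1.0995489 = 0.7394003 (CNY/NOK).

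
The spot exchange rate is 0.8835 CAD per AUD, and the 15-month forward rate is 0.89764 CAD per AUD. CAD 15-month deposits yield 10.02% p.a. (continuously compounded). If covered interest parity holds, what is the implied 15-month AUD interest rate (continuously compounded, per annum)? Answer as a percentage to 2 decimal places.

T = 15/12 years.
By CIP, F/S equals the CAD-to-AUD growth ratio: 0.89764/0.8835 = 1.0160045.
CAD growth factor: e^(0.1002×15/12) = 1.1334318.
Hence g_AUD = 1.1155775.
Take logs: ln 1.1155775 / (15/12) = 0.087498, so 8.75%.

8.75%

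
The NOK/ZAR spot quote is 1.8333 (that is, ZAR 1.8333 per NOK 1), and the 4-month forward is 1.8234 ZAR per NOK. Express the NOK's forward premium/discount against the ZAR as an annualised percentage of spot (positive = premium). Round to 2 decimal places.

-1.62%

T = 4/12 years.
(F − S)/S = (1.8234 − 1.8333)/1.8333 = -0.0054001.
×(1/T) gives -1.62% p.a.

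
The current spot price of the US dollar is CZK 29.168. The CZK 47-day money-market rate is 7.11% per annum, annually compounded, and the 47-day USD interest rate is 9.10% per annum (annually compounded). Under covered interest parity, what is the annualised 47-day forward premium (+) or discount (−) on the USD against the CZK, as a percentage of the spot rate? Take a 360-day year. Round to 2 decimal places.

-1.84%

T = 47/360 years.
CIP forward (CZK per USD) = 29.168 × 1.0090077/1.0114356 = 29.097984.
Annualised premium = (F − S)/S × (1/T) = (29.097984 − 29.168)/29.168 ÷ (47/360) = -1.84%.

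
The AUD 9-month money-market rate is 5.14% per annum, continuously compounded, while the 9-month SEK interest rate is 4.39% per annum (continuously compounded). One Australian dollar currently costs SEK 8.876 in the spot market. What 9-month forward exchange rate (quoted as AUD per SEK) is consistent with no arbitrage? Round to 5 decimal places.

T = 9/12 years.
Growth of 1 SEK over T: e^(0.0439×9/12) = 1.033473.
AUD accumulates by e^(0.0514×9/12) = 1.0393027.
Forward (SEK per AUD) = 8.876 × 1.033473 / 1.0393027 = 8.826212.
Invert for AUD per SEK: 1 / 8.826212 = 0.11330.

0.11330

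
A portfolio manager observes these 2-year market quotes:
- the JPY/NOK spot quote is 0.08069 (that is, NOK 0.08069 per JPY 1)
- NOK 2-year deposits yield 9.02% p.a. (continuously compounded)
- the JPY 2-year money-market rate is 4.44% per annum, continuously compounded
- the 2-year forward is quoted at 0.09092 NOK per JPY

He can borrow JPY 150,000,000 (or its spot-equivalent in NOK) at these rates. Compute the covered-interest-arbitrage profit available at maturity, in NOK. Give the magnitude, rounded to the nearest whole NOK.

T = 2 years.
Keep in JPY, deliver into the forward: 150,000,000·1.0928620621·0.09092 = NOK 14,904,452.80.
Swap to NOK now, deposit: 150,000,000·0.08069·1.1976963459 = NOK 14,496,317.72.
The quoted forward overvalues JPY, so borrow NOK, buy JPY at spot, deposit the JPY at 4.44%, and sell the proceeds forward at 0.09092.
Arbitrage profit = |14,904,452.80 − 14,496,317.72| = NOK 408,135.

NOK 408,135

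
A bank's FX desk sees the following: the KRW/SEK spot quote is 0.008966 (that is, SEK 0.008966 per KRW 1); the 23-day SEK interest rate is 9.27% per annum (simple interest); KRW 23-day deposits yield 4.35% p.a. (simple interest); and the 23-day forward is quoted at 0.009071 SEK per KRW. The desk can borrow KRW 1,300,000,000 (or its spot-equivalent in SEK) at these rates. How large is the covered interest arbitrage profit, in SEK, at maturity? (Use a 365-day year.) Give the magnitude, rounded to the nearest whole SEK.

T = 23/365 years.
Invest the KRW and cover forward: 1,300,000,000 × 1.0027410959 × 0.009071 = SEK 11,824,623.83.
Convert at spot and invest in SEK: 1,300,000,000 × 0.008966 × 1.0058413699 = SEK 11,723,885.84.
The quoted forward overvalues KRW, so borrow SEK, buy KRW at spot, deposit the KRW at 4.35%, and sell the proceeds forward at 0.009071.
The gap between the two covered legs is SEK 100,738.

SEK 100,738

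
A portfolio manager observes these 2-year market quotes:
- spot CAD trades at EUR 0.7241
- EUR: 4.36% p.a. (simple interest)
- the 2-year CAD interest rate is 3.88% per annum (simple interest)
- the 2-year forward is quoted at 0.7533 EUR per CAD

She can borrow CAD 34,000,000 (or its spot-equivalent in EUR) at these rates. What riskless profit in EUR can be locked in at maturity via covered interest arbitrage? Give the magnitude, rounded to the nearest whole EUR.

T = 2 years.
Invest the CAD and cover forward: 34,000,000 × 1.077600 × 0.7533 = EUR 27,599,706.72.
Convert at spot and invest in EUR: 34,000,000 × 0.7241 × 1.087200 = EUR 26,766,211.68.
The quoted forward overvalues CAD, so borrow EUR, buy CAD at spot, deposit the CAD at 3.88%, and sell the proceeds forward at 0.7533.
Profit = 27,599,706.72 − 26,766,211.68 = EUR 833,495.

EUR 833,495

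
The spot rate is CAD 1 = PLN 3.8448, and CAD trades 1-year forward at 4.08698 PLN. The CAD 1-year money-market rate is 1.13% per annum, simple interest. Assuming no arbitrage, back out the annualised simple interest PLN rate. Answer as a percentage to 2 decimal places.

7.50%

T = 1 year.
CIP gives F = S · g_PLN/g_CAD, so g_PLN/g_CAD = 4.08698/3.8448 = 1.0629890.
CAD growth factor: 1 + 0.0113×1 = 1.011300.
So the PLN growth factor = 1.0750008.
(1.0750008 − 1)/T = 0.075001, i.e. 7.50%.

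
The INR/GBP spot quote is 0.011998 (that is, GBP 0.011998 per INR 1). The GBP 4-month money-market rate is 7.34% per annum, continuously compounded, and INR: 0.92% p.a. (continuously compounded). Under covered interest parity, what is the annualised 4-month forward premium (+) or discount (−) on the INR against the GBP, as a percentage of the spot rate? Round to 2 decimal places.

T = 4/12 years.
F = S · g_GBP/g_INR = 0.011998 × 1.0247684/1.0030714 = 0.012257524.
(F − S)/S ÷ T = (0.012257524 − 0.011998)/0.011998/(4/12) = 0.064892 → 6.49%.

+6.49%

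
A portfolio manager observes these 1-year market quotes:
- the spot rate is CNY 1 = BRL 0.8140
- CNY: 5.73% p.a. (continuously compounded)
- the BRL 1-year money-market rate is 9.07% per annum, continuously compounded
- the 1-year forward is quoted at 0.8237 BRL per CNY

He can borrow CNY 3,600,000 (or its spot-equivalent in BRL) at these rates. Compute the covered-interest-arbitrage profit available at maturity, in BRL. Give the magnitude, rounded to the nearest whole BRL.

BRL 68,418

T = 1 year.
Invest the CNY and cover forward: 3,600,000 × 1.058973455 × 0.8237 = BRL 3,140,195.17.
Convert at spot and invest in BRL: 3,600,000 × 0.8140 × 1.094940474 = BRL 3,208,613.57.
The quoted forward undervalues CNY, so borrow CNY, convert to BRL at spot, deposit the BRL at 9.07%, and buy CNY forward at 0.8237 to cover the loan.
The gap between the two covered legs is BRL 68,418.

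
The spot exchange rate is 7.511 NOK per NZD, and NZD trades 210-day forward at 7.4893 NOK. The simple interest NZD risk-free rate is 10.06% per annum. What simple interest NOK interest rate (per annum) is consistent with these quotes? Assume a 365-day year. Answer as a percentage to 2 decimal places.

9.53%

T = 210/365 years.
CIP gives F = S · g_NOK/g_NZD, so g_NOK/g_NZD = 7.4893/7.511 = 0.9971109.
The NZD side grows by 1 + 0.1006×210/365 = 1.0578795.
That pins the NOK growth at 1.0548232.
(1.0548232 − 1)/T = 0.095288, i.e. 9.53%.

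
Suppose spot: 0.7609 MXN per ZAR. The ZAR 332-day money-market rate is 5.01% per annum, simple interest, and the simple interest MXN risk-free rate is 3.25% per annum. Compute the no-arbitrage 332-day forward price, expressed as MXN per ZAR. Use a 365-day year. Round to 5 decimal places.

T = 332/365 years.
Growth of 1 MXN over T: 1 + 0.0325×332/365 = 1.0295616.
ZAR growth factor: 1 + 0.0501×332/365 = 1.0455704.
CIP: F = S · (grow MXN)/(grow ZAR) = 0.7609 × 1.0295616/1.0455704 = 0.7492498 MXN per ZAR.

0.74925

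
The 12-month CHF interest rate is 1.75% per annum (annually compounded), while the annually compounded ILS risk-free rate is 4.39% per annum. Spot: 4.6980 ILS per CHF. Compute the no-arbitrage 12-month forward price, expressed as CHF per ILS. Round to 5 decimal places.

T = 1 year.
ILS growth factor: (1 + 0.0439)^1 = 1.043900.
CHF accumulates by (1 + 0.0175)^1 = 1.017500.
So F = 4.698 × 1.043900 / 1.017500 = 4.819894 (ILS/CHF).
Quoted the other way: 1/4.819894 = 0.20747 CHF per ILS.

0.20747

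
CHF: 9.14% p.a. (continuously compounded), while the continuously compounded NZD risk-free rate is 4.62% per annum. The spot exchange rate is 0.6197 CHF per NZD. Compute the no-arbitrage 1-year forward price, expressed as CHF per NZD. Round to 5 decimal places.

0.64835

T = 1 year.
CHF growth factor: e^(0.0914×1) = 1.0957072.
NZD accumulates by e^(0.0462×1) = 1.0472838.
So F = 0.6197 × 1.0957072 / 1.0472838 = 0.6483532 (CHF/NZD).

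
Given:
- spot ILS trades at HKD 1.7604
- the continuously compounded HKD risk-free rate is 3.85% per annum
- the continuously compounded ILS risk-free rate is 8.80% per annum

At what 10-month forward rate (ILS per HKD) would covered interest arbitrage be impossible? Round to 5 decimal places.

0.59197

T = 10/12 years.
HKD growth factor: e^(0.0385×10/12) = 1.0326036.
ILS accumulates by e^(0.0880×10/12) = 1.0760892.
CIP: F = S · (grow HKD)/(grow ILS) = 1.7604 × 1.0326036/1.0760892 = 1.689261 HKD per ILS.
Quoted the other way: 1/1.689261 = 0.59197 ILS per HKD.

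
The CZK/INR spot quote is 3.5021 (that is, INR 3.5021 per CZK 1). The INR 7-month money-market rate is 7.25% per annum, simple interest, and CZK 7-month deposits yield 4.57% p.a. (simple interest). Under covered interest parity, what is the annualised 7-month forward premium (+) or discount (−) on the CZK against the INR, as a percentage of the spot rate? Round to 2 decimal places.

+2.61%

T = 7/12 years.
No-arbitrage forward: 3.5021 × 1.0422917 / 1.0266583 = 3.5554281 INR/CZK.
(F − S)/S ÷ T = (3.5554281 − 3.5021)/3.5021/(7/12) = 0.026104 → 2.61%.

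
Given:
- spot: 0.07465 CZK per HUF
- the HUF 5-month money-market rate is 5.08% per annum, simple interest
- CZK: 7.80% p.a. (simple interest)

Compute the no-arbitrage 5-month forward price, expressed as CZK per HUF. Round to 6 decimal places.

0.075478

T = 5/12 years.
CZK growth factor: 1 + 0.0780×5/12 = 1.032500.
HUF accumulates by 1 + 0.0508×5/12 = 1.0211667.
Forward (CZK per HUF) = 0.07465 × 1.032500 / 1.0211667 = 0.07547849.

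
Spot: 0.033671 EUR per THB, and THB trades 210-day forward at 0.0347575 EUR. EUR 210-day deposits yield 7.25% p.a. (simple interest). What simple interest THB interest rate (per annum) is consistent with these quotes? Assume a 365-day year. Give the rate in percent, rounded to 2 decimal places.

T = 210/365 years.
F/S = 0.0347575/0.033671 = 1.0322681 = (growth of EUR) / (growth of THB).
EUR growth factor: 1 + 0.0725×210/365 = 1.0417123.
That pins the THB growth at 1.009149.
(1.009149 − 1)/T = 0.015902, i.e. 1.59%.

1.59%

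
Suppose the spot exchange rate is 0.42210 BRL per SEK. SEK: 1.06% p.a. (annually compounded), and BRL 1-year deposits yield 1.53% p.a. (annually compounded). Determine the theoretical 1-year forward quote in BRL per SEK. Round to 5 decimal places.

T = 1 year.
BRL accumulates by (1 + 0.0153)^1 = 1.015300.
SEK growth factor: (1 + 0.0106)^1 = 1.010600.
CIP: F = S · (grow BRL)/(grow SEK) = 0.4221 × 1.015300/1.010600 = 0.4240631 BRL per SEK.

0.42406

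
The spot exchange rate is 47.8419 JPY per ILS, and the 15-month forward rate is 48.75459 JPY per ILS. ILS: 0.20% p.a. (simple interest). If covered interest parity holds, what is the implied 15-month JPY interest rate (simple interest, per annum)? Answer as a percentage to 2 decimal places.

1.73%

T = 15/12 years.
F/S = 48.75459/47.8419 = 1.0190772 = (growth of JPY) / (growth of ILS).
The ILS side grows by 1 + 0.0020×15/12 = 1.002500.
That pins the JPY growth at 1.0216249.
r = (1.0216249 − 1)/(15/12) = 0.017300 → 1.73%.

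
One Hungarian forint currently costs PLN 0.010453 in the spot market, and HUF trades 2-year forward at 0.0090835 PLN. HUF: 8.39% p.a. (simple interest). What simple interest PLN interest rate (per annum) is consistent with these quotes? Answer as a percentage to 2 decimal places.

0.74%

T = 2 years.
CIP gives F = S · g_PLN/g_HUF, so g_PLN/g_HUF = 0.0090835/0.010453 = 0.8689850.
HUF growth factor: 1 + 0.0839×2 = 1.167800.
So the PLN growth factor = 1.0148007.
r = (1.0148007 − 1)/2 = 0.007400 → 0.74%.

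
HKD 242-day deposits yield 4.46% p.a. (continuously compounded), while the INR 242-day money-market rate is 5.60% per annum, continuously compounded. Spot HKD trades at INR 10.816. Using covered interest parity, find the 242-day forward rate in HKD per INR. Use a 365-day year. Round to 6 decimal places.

T = 242/365 years.
INR accumulates by e^(0.0560×242/365) = 1.0378267.
HKD accumulates by e^(0.0446×242/365) = 1.030012.
CIP: F = S · (grow INR)/(grow HKD) = 10.816 × 1.0378267/1.030012 = 10.89806 INR per HKD.
Invert for HKD per INR: 1 / 10.89806 = 0.091759.

0.091759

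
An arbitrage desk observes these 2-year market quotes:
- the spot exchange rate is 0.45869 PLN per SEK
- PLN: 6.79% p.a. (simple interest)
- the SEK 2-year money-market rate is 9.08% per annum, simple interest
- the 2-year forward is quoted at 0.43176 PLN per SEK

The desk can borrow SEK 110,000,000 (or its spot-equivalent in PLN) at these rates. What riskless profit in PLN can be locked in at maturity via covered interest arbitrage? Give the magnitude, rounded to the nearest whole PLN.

T = 2 years.
Keep in SEK, deliver into the forward: 110,000,000·1.181600·0.43176 = PLN 56,118,437.76.
Swap to PLN now, deposit: 110,000,000·0.45869·1.135800 = PLN 57,307,811.22.
The quoted forward undervalues SEK, so borrow SEK, convert to PLN at spot, deposit the PLN at 6.79%, and buy SEK forward at 0.43176 to cover the loan.
Arbitrage profit = |56,118,437.76 − 57,307,811.22| = PLN 1,189,373.

PLN 1,189,373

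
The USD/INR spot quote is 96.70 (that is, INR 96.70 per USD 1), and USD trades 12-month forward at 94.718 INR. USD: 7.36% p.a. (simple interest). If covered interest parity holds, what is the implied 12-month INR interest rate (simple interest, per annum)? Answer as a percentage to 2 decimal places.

5.16%

T = 1 year.
CIP gives F = S · g_INR/g_USD, so g_INR/g_USD = 94.718/96.7 = 0.9795036.
USD growth factor: 1 + 0.0736×1 = 1.073600.
Hence g_INR = 1.0515951.
r = (1.0515951 − 1)/1 = 0.051595 → 5.16%.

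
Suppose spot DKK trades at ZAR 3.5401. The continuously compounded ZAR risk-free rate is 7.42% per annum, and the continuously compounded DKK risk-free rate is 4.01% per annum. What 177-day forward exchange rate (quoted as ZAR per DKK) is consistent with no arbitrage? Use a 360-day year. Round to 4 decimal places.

3.6000

T = 177/360 years.
ZAR accumulates by e^(0.0742×177/360) = 1.0371553.
DKK growth factor: e^(0.0401×177/360) = 1.0199115.
So F = 3.5401 × 1.0371553 / 1.0199115 = 3.599953 (ZAR/DKK).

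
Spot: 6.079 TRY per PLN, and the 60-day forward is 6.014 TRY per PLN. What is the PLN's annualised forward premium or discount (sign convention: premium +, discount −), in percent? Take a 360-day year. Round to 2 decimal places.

-6.42%

T = 60/360 years.
Period premium: (6.014 − 6.079)/6.079 = -0.0106925.
×(1/T) gives -6.42% p.a.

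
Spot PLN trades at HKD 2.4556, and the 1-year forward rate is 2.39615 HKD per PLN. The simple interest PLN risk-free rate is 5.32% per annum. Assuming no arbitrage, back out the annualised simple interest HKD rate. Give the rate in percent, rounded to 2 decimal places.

2.77%

T = 1 year.
By CIP, F/S equals the HKD-to-PLN growth ratio: 2.39615/2.4556 = 0.9757900.
The PLN side grows by 1 + 0.0532×1 = 1.053200.
That pins the HKD growth at 1.027702.
r = (1.027702 − 1)/1 = 0.027702 → 2.77%.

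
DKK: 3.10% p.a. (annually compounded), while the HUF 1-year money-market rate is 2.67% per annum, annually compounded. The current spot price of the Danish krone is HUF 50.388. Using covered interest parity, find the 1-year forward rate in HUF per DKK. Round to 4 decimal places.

T = 1 year.
HUF accumulates by (1 + 0.0267)^1 = 1.026700.
Growth of 1 DKK over T: (1 + 0.0310)^1 = 1.031000.
So F = 50.388 × 1.026700 / 1.031000 = 50.177846 (HUF/DKK).

50.1778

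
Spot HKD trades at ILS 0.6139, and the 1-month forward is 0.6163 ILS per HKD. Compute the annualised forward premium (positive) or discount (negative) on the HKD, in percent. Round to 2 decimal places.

+4.69%

T = 1/12 years.
(F − S)/S = (0.6163 − 0.6139)/0.6139 = 0.0039094.
Annualise by dividing by T: 0.0039094 / (1/12) = 0.046913 → 4.69%.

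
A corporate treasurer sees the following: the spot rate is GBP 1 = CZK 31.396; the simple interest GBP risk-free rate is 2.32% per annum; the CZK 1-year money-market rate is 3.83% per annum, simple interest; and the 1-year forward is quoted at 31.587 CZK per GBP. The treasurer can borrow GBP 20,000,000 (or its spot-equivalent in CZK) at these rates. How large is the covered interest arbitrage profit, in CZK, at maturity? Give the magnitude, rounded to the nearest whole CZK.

T = 1 year.
Route A — deposit GBP, sell forward: 20,000,000 × 1.023200 × 31.587 = CZK 646,396,368.00.
Route B — convert at spot, deposit CZK: 20,000,000 × 31.396 × 1.038300 = CZK 651,969,336.00.
The quoted forward undervalues GBP, so borrow GBP, convert to CZK at spot, deposit the CZK at 3.83%, and buy GBP forward at 31.587 to cover the loan.
Profit = 651,969,336.00 − 646,396,368.00 = CZK 5,572,968.

CZK 5,572,968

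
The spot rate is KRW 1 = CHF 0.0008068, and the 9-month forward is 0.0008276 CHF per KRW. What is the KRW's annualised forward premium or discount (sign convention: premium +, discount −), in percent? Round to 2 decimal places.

+3.44%

T = 9/12 years.
KRW trades forward at +2.57809% vs spot over the period.
×(1/T) gives 3.44% p.a.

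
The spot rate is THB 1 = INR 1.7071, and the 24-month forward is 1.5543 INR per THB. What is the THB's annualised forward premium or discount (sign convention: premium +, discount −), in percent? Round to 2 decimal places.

T = 2 years.
(F − S)/S = (1.5543 − 1.7071)/1.7071 = -0.0895085.
Per annum: -0.0895085 / 2 = -0.044754 = -4.48%.

-4.48%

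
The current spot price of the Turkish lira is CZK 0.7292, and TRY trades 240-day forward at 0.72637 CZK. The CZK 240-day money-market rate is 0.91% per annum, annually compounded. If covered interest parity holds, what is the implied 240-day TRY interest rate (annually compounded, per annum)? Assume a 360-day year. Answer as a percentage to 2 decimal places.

1.50%

T = 240/360 years.
CIP gives F = S · g_CZK/g_TRY, so g_CZK/g_TRY = 0.72637/0.7292 = 0.9961190.
CZK growth factor: (1 + 0.0091)^(240/360) = 1.0060575.
Hence g_TRY = 1.0099772.
Annualise: 1.0099772^(360/240) − 1 = 0.015003 = 1.50%.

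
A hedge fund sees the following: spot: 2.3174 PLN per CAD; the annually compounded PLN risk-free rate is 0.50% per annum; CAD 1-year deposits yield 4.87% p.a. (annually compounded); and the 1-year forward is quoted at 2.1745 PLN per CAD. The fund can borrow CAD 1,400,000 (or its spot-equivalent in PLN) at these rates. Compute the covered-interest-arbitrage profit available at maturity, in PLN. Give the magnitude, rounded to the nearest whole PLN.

T = 1 year.
Keep in CAD, deliver into the forward: 1,400,000·1.048700·2.1745 = PLN 3,192,557.41.
Swap to PLN now, deposit: 1,400,000·2.3174·1.005000 = PLN 3,260,581.80.
The quoted forward undervalues CAD, so borrow CAD, convert to PLN at spot, deposit the PLN at 0.50%, and buy CAD forward at 2.1745 to cover the loan.
The gap between the two covered legs is PLN 68,024.

PLN 68,024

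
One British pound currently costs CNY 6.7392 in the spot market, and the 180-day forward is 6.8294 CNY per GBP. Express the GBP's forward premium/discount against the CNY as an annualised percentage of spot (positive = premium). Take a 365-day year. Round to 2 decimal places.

+2.71%

T = 180/365 years.
GBP trades forward at +1.33844% vs spot over the period.
Per annum: 0.0133844 / (180/365) = 0.027141 = 2.71%.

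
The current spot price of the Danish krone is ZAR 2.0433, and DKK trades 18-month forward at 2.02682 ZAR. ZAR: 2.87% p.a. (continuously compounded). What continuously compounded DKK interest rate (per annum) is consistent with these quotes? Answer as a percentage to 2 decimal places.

3.41%

T = 18/12 years.
F/S = 2.02682/2.0433 = 0.9919346 = (growth of ZAR) / (growth of DKK).
ZAR growth factor: e^(0.0287×18/12) = 1.0439901.
That pins the DKK growth at 1.0524788.
r = ln(1.0524788)/(18/12) = 0.034099 → 3.41%.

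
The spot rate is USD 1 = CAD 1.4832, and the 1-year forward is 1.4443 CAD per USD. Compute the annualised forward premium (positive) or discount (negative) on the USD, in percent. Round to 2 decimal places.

T = 1 year.
Period premium: (1.4443 − 1.4832)/1.4832 = -0.0262271.
Per annum: -0.0262271 / 1 = -0.026227 = -2.62%.

-2.62%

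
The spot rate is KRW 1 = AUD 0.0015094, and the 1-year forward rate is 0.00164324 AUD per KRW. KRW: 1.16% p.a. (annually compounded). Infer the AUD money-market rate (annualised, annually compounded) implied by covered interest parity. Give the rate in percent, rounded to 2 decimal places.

10.13%

T = 1 year.
By CIP, F/S equals the AUD-to-KRW growth ratio: 0.00164324/0.0015094 = 1.0886710.
The KRW side grows by (1 + 0.0116)^1 = 1.011600.
So the AUD growth factor = 1.1012996.
r = 1.1012996^(1/1) − 1 = 0.101300 → 10.13%.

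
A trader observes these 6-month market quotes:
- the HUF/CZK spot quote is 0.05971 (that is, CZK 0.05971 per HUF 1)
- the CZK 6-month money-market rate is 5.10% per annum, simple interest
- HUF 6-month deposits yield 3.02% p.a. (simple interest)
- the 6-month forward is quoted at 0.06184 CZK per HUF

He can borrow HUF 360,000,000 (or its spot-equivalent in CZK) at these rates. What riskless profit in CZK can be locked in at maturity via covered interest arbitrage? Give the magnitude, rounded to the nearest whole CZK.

T = 6/12 years.
Route A — deposit HUF, sell forward: 360,000,000 × 1.015100 × 0.06184 = CZK 22,598,562.24.
Route B — convert at spot, deposit CZK: 360,000,000 × 0.05971 × 1.025500 = CZK 22,043,737.80.
The quoted forward overvalues HUF, so borrow CZK, buy HUF at spot, deposit the HUF at 3.02%, and sell the proceeds forward at 0.06184.
The gap between the two covered legs is CZK 554,824.

CZK 554,824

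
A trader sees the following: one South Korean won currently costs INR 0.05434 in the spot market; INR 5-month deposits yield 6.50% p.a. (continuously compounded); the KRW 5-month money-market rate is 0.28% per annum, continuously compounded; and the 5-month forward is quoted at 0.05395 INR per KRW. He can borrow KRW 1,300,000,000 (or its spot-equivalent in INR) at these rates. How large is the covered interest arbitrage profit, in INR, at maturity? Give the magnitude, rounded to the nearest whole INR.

T = 5/12 years.
Keep in KRW, deliver into the forward: 1,300,000,000·1.0011673475·0.05395 = INR 70,216,871.92.
Swap to INR now, deposit: 1,300,000,000·0.05434·1.0274534203 = INR 72,581,364.52.
The quoted forward undervalues KRW, so borrow KRW, convert to INR at spot, deposit the INR at 6.50%, and buy KRW forward at 0.05395 to cover the loan.
Arbitrage profit = |70,216,871.92 − 72,581,364.52| = INR 2,364,493.

INR 2,364,493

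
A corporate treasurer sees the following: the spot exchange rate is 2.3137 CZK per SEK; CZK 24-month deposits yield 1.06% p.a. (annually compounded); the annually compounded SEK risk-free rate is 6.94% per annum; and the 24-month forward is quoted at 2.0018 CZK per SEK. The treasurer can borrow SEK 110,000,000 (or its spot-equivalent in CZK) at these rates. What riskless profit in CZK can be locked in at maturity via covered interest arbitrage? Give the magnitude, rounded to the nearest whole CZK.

T = 2 years.
Keep in SEK, deliver into the forward: 110,000,000·1.14361636·2.0018 = CZK 251,822,035.24.
Swap to CZK now, deposit: 110,000,000·2.3137·1.02131236 = CZK 259,931,144.81.
The quoted forward undervalues SEK, so borrow SEK, convert to CZK at spot, deposit the CZK at 1.06%, and buy SEK forward at 2.0018 to cover the loan.
Profit = 259,931,144.81 − 251,822,035.24 = CZK 8,109,110.

CZK 8,109,110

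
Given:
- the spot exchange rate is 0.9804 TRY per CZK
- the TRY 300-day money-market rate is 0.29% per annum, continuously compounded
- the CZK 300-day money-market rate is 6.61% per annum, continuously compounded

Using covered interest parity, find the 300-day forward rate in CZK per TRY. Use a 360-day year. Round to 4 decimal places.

1.0752

T = 300/360 years.
TRY growth factor: e^(0.0029×300/360) = 1.0024196.
CZK accumulates by e^(0.0661×300/360) = 1.0566287.
CIP: F = S · (grow TRY)/(grow CZK) = 0.9804 × 1.0024196/1.0566287 = 0.9301017 TRY per CZK.
Invert for CZK per TRY: 1 / 0.9301017 = 1.0752.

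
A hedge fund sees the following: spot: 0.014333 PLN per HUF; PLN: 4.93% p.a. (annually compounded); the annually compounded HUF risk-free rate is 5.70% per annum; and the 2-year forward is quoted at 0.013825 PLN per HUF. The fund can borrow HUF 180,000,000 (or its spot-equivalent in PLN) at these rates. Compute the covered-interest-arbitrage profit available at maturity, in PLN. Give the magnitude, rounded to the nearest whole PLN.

T = 2 years.
Invest the HUF and cover forward: 180,000,000 × 1.117249 × 0.013825 = PLN 2,780,274.14.
Convert at spot and invest in PLN: 180,000,000 × 0.014333 × 1.10103049 = PLN 2,840,592.60.
The quoted forward undervalues HUF, so borrow HUF, convert to PLN at spot, deposit the PLN at 4.93%, and buy HUF forward at 0.013825 to cover the loan.
Profit = 2,840,592.60 − 2,780,274.14 = PLN 60,318.

PLN 60,318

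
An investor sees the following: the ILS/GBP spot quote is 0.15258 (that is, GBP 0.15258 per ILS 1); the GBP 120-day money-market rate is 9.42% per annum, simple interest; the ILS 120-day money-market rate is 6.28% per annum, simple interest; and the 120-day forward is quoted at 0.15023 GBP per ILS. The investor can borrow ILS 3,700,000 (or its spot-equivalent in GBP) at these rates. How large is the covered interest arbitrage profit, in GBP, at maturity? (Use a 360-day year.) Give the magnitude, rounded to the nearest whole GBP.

T = 120/360 years.
Keep in ILS, deliver into the forward: 3,700,000·1.02093333·0.15023 = GBP 567,486.81.
Swap to GBP now, deposit: 3,700,000·0.15258·1.031400 = GBP 582,272.74.
The quoted forward undervalues ILS, so borrow ILS, convert to GBP at spot, deposit the GBP at 9.42%, and buy ILS forward at 0.15023 to cover the loan.
Profit = 582,272.74 − 567,486.81 = GBP 14,786.

GBP 14,786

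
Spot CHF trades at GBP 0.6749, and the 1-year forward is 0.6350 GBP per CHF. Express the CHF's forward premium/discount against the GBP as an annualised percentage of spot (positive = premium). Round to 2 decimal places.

-5.91%

T = 1 year.
Period premium: (0.6350 − 0.6749)/0.6749 = -0.0591199.
Annualise by dividing by T: -0.0591199 / 1 = -0.059120 → -5.91%.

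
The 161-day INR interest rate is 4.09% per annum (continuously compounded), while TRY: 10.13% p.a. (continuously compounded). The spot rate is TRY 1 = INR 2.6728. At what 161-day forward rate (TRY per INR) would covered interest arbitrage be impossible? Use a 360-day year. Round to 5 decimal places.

0.38438

T = 161/360 years.
Growth of 1 INR over T: e^(0.0409×161/360) = 1.0184597.
TRY accumulates by e^(0.1013×161/360) = 1.0463455.
So F = 2.6728 × 1.0184597 / 1.0463455 = 2.601568 (INR/TRY).
Invert for TRY per INR: 1 / 2.601568 = 0.38438.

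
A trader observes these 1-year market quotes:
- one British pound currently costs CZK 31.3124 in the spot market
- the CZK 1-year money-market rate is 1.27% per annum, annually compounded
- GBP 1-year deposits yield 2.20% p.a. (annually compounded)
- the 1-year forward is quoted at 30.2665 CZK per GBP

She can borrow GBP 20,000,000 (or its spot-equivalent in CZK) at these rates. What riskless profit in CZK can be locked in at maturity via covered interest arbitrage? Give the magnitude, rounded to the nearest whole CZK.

CZK 15,554,090

T = 1 year.
Keep in GBP, deliver into the forward: 20,000,000·1.022000·30.2665 = CZK 618,647,260.00.
Swap to CZK now, deposit: 20,000,000·31.3124·1.012700 = CZK 634,201,349.60.
The quoted forward undervalues GBP, so borrow GBP, convert to CZK at spot, deposit the CZK at 1.27%, and buy GBP forward at 30.2665 to cover the loan.
Arbitrage profit = |618,647,260.00 − 634,201,349.60| = CZK 15,554,090.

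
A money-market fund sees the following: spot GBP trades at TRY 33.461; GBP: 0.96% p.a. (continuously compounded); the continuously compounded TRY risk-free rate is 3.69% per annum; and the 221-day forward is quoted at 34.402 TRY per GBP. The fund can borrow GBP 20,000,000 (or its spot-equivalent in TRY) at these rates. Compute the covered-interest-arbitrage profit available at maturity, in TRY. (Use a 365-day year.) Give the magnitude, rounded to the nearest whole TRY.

TRY 7,710,828

T = 221/365 years.
Invest the GBP and cover forward: 20,000,000 × 1.00582952869 × 34.402 = TRY 692,050,948.92.
Convert at spot and invest in TRY: 20,000,000 × 33.461 × 1.02259364775 = TRY 684,340,120.95.
The quoted forward overvalues GBP, so borrow TRY, buy GBP at spot, deposit the GBP at 0.96%, and sell the proceeds forward at 34.402.
The gap between the two covered legs is TRY 7,710,828.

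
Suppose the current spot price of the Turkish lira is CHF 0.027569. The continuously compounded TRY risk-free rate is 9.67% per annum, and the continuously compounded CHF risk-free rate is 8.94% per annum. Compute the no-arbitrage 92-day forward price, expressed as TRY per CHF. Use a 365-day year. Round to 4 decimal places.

T = 92/365 years.
CHF growth factor: e^(0.0894×92/365) = 1.0227895.
TRY accumulates by e^(0.0967×92/365) = 1.02467317.
So F = 0.027569 × 1.0227895 / 1.02467317 = 0.027518320 (CHF/TRY).
Invert for TRY per CHF: 1 / 0.027518320 = 36.3394.

36.3394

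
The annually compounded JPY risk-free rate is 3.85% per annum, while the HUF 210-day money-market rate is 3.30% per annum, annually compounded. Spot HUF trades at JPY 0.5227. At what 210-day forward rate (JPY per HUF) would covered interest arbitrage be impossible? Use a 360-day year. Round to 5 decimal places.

0.52432

T = 210/360 years.
JPY growth factor: (1 + 0.0385)^(210/360) = 1.0222814.
HUF accumulates by (1 + 0.0330)^(210/360) = 1.0191197.
CIP: F = S · (grow JPY)/(grow HUF) = 0.5227 × 1.0222814/1.0191197 = 0.5243216 JPY per HUF.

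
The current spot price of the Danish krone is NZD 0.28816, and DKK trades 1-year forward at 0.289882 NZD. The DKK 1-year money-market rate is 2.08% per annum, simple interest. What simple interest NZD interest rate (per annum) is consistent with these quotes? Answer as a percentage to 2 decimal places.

T = 1 year.
CIP gives F = S · g_NZD/g_DKK, so g_NZD/g_DKK = 0.289882/0.28816 = 1.0059758.
DKK growth factor: 1 + 0.0208×1 = 1.020800.
Hence g_NZD = 1.0269001.
r = (1.0269001 − 1)/1 = 0.026900 → 2.69%.

2.69%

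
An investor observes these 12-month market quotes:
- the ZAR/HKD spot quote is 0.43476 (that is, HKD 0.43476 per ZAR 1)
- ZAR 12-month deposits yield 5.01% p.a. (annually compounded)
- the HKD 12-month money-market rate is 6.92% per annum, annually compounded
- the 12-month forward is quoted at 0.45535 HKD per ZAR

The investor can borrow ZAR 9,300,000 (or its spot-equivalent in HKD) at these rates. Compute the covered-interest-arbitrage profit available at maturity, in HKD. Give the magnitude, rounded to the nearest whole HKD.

T = 1 year.
Route A — deposit ZAR, sell forward: 9,300,000 × 1.050100 × 0.45535 = HKD 4,446,916.23.
Route B — convert at spot, deposit HKD: 9,300,000 × 0.43476 × 1.069200 = HKD 4,323,062.15.
The quoted forward overvalues ZAR, so borrow HKD, buy ZAR at spot, deposit the ZAR at 5.01%, and sell the proceeds forward at 0.45535.
Arbitrage profit = |4,446,916.23 − 4,323,062.15| = HKD 123,854.

HKD 123,854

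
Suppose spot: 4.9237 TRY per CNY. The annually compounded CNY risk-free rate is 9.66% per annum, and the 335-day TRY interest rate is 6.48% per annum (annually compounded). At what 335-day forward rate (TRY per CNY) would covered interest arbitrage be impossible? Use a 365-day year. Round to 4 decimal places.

T = 335/365 years.
TRY accumulates by (1 + 0.0648)^(335/365) = 1.0593192.
CNY growth factor: (1 + 0.0966)^(335/365) = 1.088320.
So F = 4.9237 × 1.0593192 / 1.088320 = 4.792497 (TRY/CNY).

4.7925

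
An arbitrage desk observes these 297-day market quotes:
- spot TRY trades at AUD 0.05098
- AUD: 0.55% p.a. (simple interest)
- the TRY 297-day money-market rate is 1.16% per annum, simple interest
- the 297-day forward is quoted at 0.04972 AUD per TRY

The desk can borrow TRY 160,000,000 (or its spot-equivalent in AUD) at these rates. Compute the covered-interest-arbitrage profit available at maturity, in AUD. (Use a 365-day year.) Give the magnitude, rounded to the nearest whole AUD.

AUD 163,016

T = 297/365 years.
Route A — deposit TRY, sell forward: 160,000,000 × 1.009438904 × 0.04972 = AUD 8,030,288.37.
Route B — convert at spot, deposit AUD: 160,000,000 × 0.05098 × 1.004475342 = AUD 8,193,304.47.
The quoted forward undervalues TRY, so borrow TRY, convert to AUD at spot, deposit the AUD at 0.55%, and buy TRY forward at 0.04972 to cover the loan.
The gap between the two covered legs is AUD 163,016.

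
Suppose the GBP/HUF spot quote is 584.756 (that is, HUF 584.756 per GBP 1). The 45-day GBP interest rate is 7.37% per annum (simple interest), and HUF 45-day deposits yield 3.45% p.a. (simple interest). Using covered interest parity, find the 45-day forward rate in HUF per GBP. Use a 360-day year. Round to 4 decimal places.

T = 45/360 years.
Growth of 1 HUF over T: 1 + 0.0345×45/360 = 1.0043125.
GBP growth factor: 1 + 0.0737×45/360 = 1.0092125.
So F = 584.756 × 1.0043125 / 1.0092125 = 581.916851 (HUF/GBP).

581.9169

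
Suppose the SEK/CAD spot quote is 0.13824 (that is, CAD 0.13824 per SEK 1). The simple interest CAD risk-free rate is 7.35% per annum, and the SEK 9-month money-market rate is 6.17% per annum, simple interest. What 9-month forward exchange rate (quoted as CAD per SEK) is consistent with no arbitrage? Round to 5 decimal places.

0.13941

T = 9/12 years.
CAD growth factor: 1 + 0.0735×9/12 = 1.055125.
SEK accumulates by 1 + 0.0617×9/12 = 1.046275.
So F = 0.13824 × 1.055125 / 1.046275 = 0.1394093 (CAD/SEK).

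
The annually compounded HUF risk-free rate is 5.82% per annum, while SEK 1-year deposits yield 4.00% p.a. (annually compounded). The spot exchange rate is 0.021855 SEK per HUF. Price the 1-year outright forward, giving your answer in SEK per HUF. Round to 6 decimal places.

0.021479

T = 1 year.
SEK growth factor: (1 + 0.0400)^1 = 1.040000.
Growth of 1 HUF over T: (1 + 0.0582)^1 = 1.058200.
CIP: F = S · (grow SEK)/(grow HUF) = 0.021855 × 1.040000/1.058200 = 0.02147912 SEK per HUF.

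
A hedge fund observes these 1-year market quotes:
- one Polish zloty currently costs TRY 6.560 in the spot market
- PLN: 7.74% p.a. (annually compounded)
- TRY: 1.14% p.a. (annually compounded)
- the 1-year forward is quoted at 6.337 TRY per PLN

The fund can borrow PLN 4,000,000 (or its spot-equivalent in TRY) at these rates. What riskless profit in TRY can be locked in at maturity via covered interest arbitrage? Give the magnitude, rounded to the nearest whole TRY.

TRY 770,799

T = 1 year.
Invest the PLN and cover forward: 4,000,000 × 1.077400 × 6.337 = TRY 27,309,935.20.
Convert at spot and invest in TRY: 4,000,000 × 6.560 × 1.011400 = TRY 26,539,136.00.
The quoted forward overvalues PLN, so borrow TRY, buy PLN at spot, deposit the PLN at 7.74%, and sell the proceeds forward at 6.337.
The gap between the two covered legs is TRY 770,799.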